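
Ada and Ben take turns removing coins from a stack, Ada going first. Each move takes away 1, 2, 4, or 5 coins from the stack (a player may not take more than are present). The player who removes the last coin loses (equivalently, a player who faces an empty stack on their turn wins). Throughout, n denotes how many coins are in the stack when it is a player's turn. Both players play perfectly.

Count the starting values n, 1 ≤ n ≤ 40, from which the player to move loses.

14

Label each position W (a win for the player to move) or L (a loss). A position with no legal move is W; any other position is W exactly when some move reaches an L, and L when every move reaches a W.
n=0: no move; the opponent has just taken the last coin and therefore loses → W
n=1: the only move is to 0(W), a W ⇒ L
n=2: can move to 1, which is L ⇒ W
n=3: can move to 1, which is L ⇒ W
n=4: moves to 3(W), 2(W), 0(W); every one is W ⇒ L
n=5: can move to 4, which is L ⇒ W
n=6: can move to 4, which is L ⇒ W
n=7: moves to 6(W), 5(W), 3(W), 2(W); every one is W ⇒ L
n=8: can move to 7, which is L ⇒ W
n=9: can move to 7, which is L ⇒ W
n=10: moves to 9(W), 8(W), 6(W), 5(W); every one is W ⇒ L
n=11: can move to 10, which is L ⇒ W
n=12: can move to 10, which is L ⇒ W
n=13: moves to 12(W), 11(W), 9(W), 8(W); every one is W ⇒ L
n=14: can move to 13, which is L ⇒ W
n=15: can move to 13, which is L ⇒ W
n=16: moves to 15(W), 14(W), 12(W), 11(W); every one is W ⇒ L
n=17: can move to 16, which is L ⇒ W
n=18: can move to 16, which is L ⇒ W
n=19: moves to 18(W), 17(W), 15(W), 14(W); every one is W ⇒ L
n=20: can move to 19, which is L ⇒ W
n=21: can move to 19, which is L ⇒ W
n=22: moves to 21(W), 20(W), 18(W), 17(W); every one is W ⇒ L
n=23: can move to 22, which is L ⇒ W
n=24: can move to 22, which is L ⇒ W
n=25: moves to 24(W), 23(W), 21(W), 20(W); every one is W ⇒ L
n=26: can move to 25, which is L ⇒ W
n=27: can move to 25, which is L ⇒ W
n=28: moves to 27(W), 26(W), 24(W), 23(W); every one is W ⇒ L
n=29: can move to 28, which is L ⇒ W
n=30: can move to 28, which is L ⇒ W
n=31: moves to 30(W), 29(W), 27(W), 26(W); every one is W ⇒ L
n=32: can move to 31, which is L ⇒ W
n=33: can move to 31, which is L ⇒ W
n=34: moves to 33(W), 32(W), 30(W), 29(W); every one is W ⇒ L
n=35: can move to 34, which is L ⇒ W
n=36: can move to 34, which is L ⇒ W
n=37: moves to 36(W), 35(W), 33(W), 32(W); every one is W ⇒ L
n=38: can move to 37, which is L ⇒ W
n=39: can move to 37, which is L ⇒ W
n=40: moves to 39(W), 38(W), 36(W), 35(W); every one is W ⇒ L
L entries with 1 ≤ n ≤ 40 (the range starts at n=1): n = 1, 4, 7, 10, 13, 16, 19, 22, 25, 28, 31, 34, 37, 40; that makes 14.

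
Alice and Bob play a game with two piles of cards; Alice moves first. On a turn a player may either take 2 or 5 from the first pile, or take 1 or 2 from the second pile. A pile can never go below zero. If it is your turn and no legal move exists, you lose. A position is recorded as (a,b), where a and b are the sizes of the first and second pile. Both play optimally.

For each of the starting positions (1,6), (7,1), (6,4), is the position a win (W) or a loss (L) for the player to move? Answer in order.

Build the W/L table. Terminal = L. A non-terminal position is W if it has a move to some L; otherwise it is L.
No move ever increases a pile, so every position that can arise here has a ≤ 7 and b ≤ 6; it is enough to label the cells with 0 ≤ a ≤ 7 and 0 ≤ b ≤ 6.
Every move lowers a or b (never raises either), so fill the grid row by row in increasing a, and left to right within a row: each cell's successors are then already labelled.
      b=0  b=1  b=2  b=3  b=4  b=5  b=6
a=0:    L    W    W    L    W    W    L
a=1:    L    W    W    L    W    W    L
a=2:    W    L    W    W    L    W    W
a=3:    W    L    W    W    L    W    W
a=4:    L    W    W    L    W    W    L
a=5:    W    W    L    W    W    L    W
a=6:    W    L    W    W    L    W    W
a=7:    L    W    W    L    W    W    L
Cells with no legal move (terminal, hence L): (0,0), (1,0).
The remaining L cells, each justified by listing all of its moves:
(0,3): →(0,2)(W), (0,1)(W) — all W, so L
(0,6): →(0,5)(W), (0,4)(W) — all W, so L
(1,3): →(1,2)(W), (1,1)(W) — all W, so L
(1,6): →(1,5)(W), (1,4)(W) — all W, so L
(2,1): →(0,1)(W), (2,0)(W) — all W, so L
(2,4): →(0,4)(W), (2,3)(W), (2,2)(W) — all W, so L
(3,1): →(1,1)(W), (3,0)(W) — all W, so L
(3,4): →(1,4)(W), (3,3)(W), (3,2)(W) — all W, so L
(4,0): →(2,0)(W) only, which is W, so L
(4,3): →(2,3)(W), (4,2)(W), (4,1)(W) — all W, so L
(4,6): →(2,6)(W), (4,5)(W), (4,4)(W) — all W, so L
(5,2): →(3,2)(W), (0,2)(W), (5,1)(W), (5,0)(W) — all W, so L
(5,5): →(3,5)(W), (0,5)(W), (5,4)(W), (5,3)(W) — all W, so L
(6,1): →(4,1)(W), (1,1)(W), (6,0)(W) — all W, so L
(6,4): →(4,4)(W), (1,4)(W), (6,3)(W), (6,2)(W) — all W, so L
(7,0): →(5,0)(W), (2,0)(W) — all W, so L
(7,3): →(5,3)(W), (2,3)(W), (7,2)(W), (7,1)(W) — all W, so L
(7,6): →(5,6)(W), (2,6)(W), (7,5)(W), (7,4)(W) — all W, so L
Every other cell has at least one move into one of the L cells above, so it is W.
(1,6): one of the L cells justified above, so L
(7,1): the move to (2,1) reaches an L cell, so W
(6,4): one of the L cells justified above, so L

(1,6): L, (7,1): W, (6,4): L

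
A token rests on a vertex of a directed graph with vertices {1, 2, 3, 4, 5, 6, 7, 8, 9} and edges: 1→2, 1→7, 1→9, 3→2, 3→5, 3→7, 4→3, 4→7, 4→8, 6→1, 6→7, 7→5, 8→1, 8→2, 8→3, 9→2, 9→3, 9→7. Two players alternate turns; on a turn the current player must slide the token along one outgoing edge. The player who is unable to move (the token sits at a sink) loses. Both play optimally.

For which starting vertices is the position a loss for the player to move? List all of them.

2, 4, 5, 6

Compute win/loss labels from the base case upward. A position with no move is L. Any other position is W if it can reach an L in one move, else L.
Every edge goes from a vertex to one that appears earlier in the order 2, 5, 7, 3, 9, 1, 8, 4, 6, so processing vertices in that order labels each vertex after all of its successors.
2: no outgoing edge → L
5: no outgoing edge → L
7: can move to 5, which is L ⇒ W
3: can move to 5, which is L ⇒ W
9: can move to 2, which is L ⇒ W
1: can move to 2, which is L ⇒ W
8: can move to 2, which is L ⇒ W
4: moves to 8(W), 3(W), 7(W); every one is W ⇒ L
6: moves to 1(W), 7(W); every one is W ⇒ L
Reading off the rows marked L gives the requested list; there are 4 such vertices.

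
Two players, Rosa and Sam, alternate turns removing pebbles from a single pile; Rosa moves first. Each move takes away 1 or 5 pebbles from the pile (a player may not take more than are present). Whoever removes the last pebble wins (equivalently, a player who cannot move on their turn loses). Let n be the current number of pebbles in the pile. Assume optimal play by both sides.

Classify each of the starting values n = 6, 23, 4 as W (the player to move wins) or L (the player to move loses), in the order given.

6: L, 23: W, 4: L

Positions with no move are L. A position that does have a move is losing for the player to move precisely when every available move leads to a winning position for the opponent. Fill in the labels:
n=0: no move → L
n=1: →0(L), so W
n=2: →1(W) only, which is W, so L
n=3: →2(L), so W
n=4: →3(W) only, which is W, so L
n=5: →4(L), so W
n=6: →5(W), 1(W) — all W, so L
n=7: →6(L), so W
n=8: →7(W), 3(W) — all W, so L
n=9: →8(L), so W
n=10: →9(W), 5(W) — all W, so L
n=11: →10(L), so W
n=12: →11(W), 7(W) — all W, so L
n=13: →12(L), so W
n=14: →13(W), 9(W) — all W, so L
n=15: →14(L), so W
n=16: →15(W), 11(W) — all W, so L
n=17: →16(L), so W
n=18: →17(W), 13(W) — all W, so L
n=19: →18(L), so W
n=20: →19(W), 15(W) — all W, so L
n=21: →20(L), so W
n=22: →21(W), 17(W) — all W, so L
n=23: →22(L), so W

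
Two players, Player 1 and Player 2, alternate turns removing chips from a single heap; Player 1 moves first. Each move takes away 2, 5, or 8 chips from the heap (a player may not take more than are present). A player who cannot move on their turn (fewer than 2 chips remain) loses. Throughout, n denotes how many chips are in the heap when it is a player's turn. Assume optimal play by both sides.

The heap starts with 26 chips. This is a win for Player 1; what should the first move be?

Use the standard recursion: the mover loses at a terminal position; elsewhere, the mover wins exactly when some move hands the opponent an L position.
n=0: no move → L
n=1: no move → L
n=2: reaches L-position 0 → W
n=3: reaches L-position 1 → W
n=4: only reaches 2(W), which is W → L
n=5: reaches L-position 0 → W
n=6: reaches L-position 4 → W
n=7: only reaches 5(W), 2(W), all W → L
n=8: reaches L-position 0 → W
n=9: reaches L-position 7 → W
n=10: only reaches 8(W), 5(W), 2(W), all W → L
n=11: only reaches 9(W), 6(W), 3(W), all W → L
n=12: reaches L-position 10 → W
n=13: reaches L-position 11 → W
n=14: only reaches 12(W), 9(W), 6(W), all W → L
n=15: reaches L-position 10 → W
n=16: reaches L-position 14 → W
n=17: only reaches 15(W), 12(W), 9(W), all W → L
n=18: reaches L-position 10 → W
n=19: reaches L-position 17 → W
n=20: only reaches 18(W), 15(W), 12(W), all W → L
n=21: only reaches 19(W), 16(W), 13(W), all W → L
n=22: reaches L-position 20 → W
n=23: reaches L-position 21 → W
n=24: only reaches 22(W), 19(W), 16(W), all W → L
n=25: reaches L-position 20 → W
n=26: reaches L-position 24 → W
From 26, the L positions reachable in one move are: 24, 21. Any move reaching one of these is winning.

Remove 2, leaving 24.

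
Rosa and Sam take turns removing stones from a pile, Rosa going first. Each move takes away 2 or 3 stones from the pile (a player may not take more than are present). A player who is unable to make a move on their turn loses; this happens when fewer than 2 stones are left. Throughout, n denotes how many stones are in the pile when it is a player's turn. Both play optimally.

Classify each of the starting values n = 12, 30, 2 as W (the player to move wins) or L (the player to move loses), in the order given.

Positions with no move are L. A position that does have a move is losing for the player to move precisely when every available move leads to a winning position for the opponent. Fill in the labels:
n=0: no move → L
n=1: no move → L
n=2: reaches L-position 0 → W
n=3: reaches L-position 1 → W
n=4: reaches L-position 1 → W
n=5: only reaches 3(W), 2(W), all W → L
n=6: only reaches 4(W), 3(W), all W → L
n=7: reaches L-position 5 → W
n=8: reaches L-position 6 → W
n=9: reaches L-position 6 → W
n=10: only reaches 8(W), 7(W), all W → L
n=11: only reaches 9(W), 8(W), all W → L
n=12: reaches L-position 10 → W
n=13: reaches L-position 11 → W
n=14: reaches L-position 11 → W
n=15: only reaches 13(W), 12(W), all W → L
n=16: only reaches 14(W), 13(W), all W → L
n=17: reaches L-position 15 → W
n=18: reaches L-position 16 → W
n=19: reaches L-position 16 → W
n=20: only reaches 18(W), 17(W), all W → L
n=21: only reaches 19(W), 18(W), all W → L
n=22: reaches L-position 20 → W
n=23: reaches L-position 21 → W
n=24: reaches L-position 21 → W
n=25: only reaches 23(W), 22(W), all W → L
n=26: only reaches 24(W), 23(W), all W → L
n=27: reaches L-position 25 → W
n=28: reaches L-position 26 → W
n=29: reaches L-position 26 → W
n=30: only reaches 28(W), 27(W), all W → L

12: W, 30: L, 2: W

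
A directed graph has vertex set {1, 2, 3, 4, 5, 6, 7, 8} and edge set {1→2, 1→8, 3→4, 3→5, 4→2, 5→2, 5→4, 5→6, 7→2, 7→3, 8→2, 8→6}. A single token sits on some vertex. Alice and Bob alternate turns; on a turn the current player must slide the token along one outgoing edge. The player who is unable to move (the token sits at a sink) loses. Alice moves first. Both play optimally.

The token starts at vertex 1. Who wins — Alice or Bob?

Alice wins.

Use the standard recursion: the mover loses at a terminal position; elsewhere, the mover wins exactly when some move hands the opponent an L position.
Every edge goes from a vertex to one that appears earlier in the order 6, 2, 8, 4, 5, 3, 7, 1, so processing vertices in that order labels each vertex after all of its successors.
6: no outgoing edge → L
2: no outgoing edge → L
8: reaches L-position 2 → W
4: reaches L-position 2 → W
5: reaches L-position 2 → W
3: only reaches 5(W), 4(W), all W → L
7: reaches L-position 3 → W
1: reaches L-position 2 → W
The starting position 1 is W: Alice should move to 2, handing over an L position.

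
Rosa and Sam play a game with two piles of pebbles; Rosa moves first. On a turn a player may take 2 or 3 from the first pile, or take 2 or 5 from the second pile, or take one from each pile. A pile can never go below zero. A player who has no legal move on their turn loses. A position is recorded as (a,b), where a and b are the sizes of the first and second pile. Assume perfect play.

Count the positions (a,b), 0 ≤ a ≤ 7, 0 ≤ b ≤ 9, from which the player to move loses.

33

Use the standard recursion: the mover loses at a terminal position; elsewhere, the mover wins exactly when some move hands the opponent an L position.
Every move lowers a or b (never raises either), so fill the grid row by row in increasing a, and left to right within a row: each cell's successors are then already labelled.
      b=0  b=1  b=2  b=3  b=4  b=5  b=6  b=7  b=8  b=9
a=0:    L    L    W    W    L    W    W    L    L    W
a=1:    L    W    W    L    L    W    W    L    W    W
a=2:    W    W    L    L    W    W    L    W    W    L
a=3:    W    W    L    W    W    L    L    W    W    L
a=4:    W    L    W    W    W    L    W    W    L    W
a=5:    L    L    W    W    L    W    W    L    L    W
a=6:    L    W    W    L    L    W    W    L    W    W
a=7:    W    W    L    L    W    W    L    W    W    L
Cells with no legal move (terminal, hence L): (0,0), (0,1), (1,0).
The remaining L cells, each justified by listing all of its moves:
(0,4): only reaches (0,2)(W), which is W → L
(0,7): only reaches (0,5)(W), (0,2)(W), all W → L
(0,8): only reaches (0,6)(W), (0,3)(W), all W → L
(1,3): only reaches (1,1)(W), (0,2)(W), all W → L
(1,4): only reaches (1,2)(W), (0,3)(W), all W → L
(1,7): only reaches (1,5)(W), (1,2)(W), (0,6)(W), all W → L
(2,2): only reaches (0,2)(W), (2,0)(W), (1,1)(W), all W → L
(2,3): only reaches (0,3)(W), (2,1)(W), (1,2)(W), all W → L
(2,6): only reaches (0,6)(W), (2,4)(W), (2,1)(W), (1,5)(W), all W → L
(2,9): only reaches (0,9)(W), (2,7)(W), (2,4)(W), (1,8)(W), all W → L
(3,2): only reaches (1,2)(W), (0,2)(W), (3,0)(W), (2,1)(W), all W → L
(3,5): only reaches (1,5)(W), (0,5)(W), (3,3)(W), (3,0)(W), (2,4)(W), all W → L
(3,6): only reaches (1,6)(W), (0,6)(W), (3,4)(W), (3,1)(W), (2,5)(W), all W → L
(3,9): only reaches (1,9)(W), (0,9)(W), (3,7)(W), (3,4)(W), (2,8)(W), all W → L
(4,1): only reaches (2,1)(W), (1,1)(W), (3,0)(W), all W → L
(4,5): only reaches (2,5)(W), (1,5)(W), (4,3)(W), (4,0)(W), (3,4)(W), all W → L
(4,8): only reaches (2,8)(W), (1,8)(W), (4,6)(W), (4,3)(W), (3,7)(W), all W → L
(5,0): only reaches (3,0)(W), (2,0)(W), all W → L
(5,1): only reaches (3,1)(W), (2,1)(W), (4,0)(W), all W → L
(5,4): only reaches (3,4)(W), (2,4)(W), (5,2)(W), (4,3)(W), all W → L
(5,7): only reaches (3,7)(W), (2,7)(W), (5,5)(W), (5,2)(W), (4,6)(W), all W → L
(5,8): only reaches (3,8)(W), (2,8)(W), (5,6)(W), (5,3)(W), (4,7)(W), all W → L
(6,0): only reaches (4,0)(W), (3,0)(W), all W → L
(6,3): only reaches (4,3)(W), (3,3)(W), (6,1)(W), (5,2)(W), all W → L
(6,4): only reaches (4,4)(W), (3,4)(W), (6,2)(W), (5,3)(W), all W → L
(6,7): only reaches (4,7)(W), (3,7)(W), (6,5)(W), (6,2)(W), (5,6)(W), all W → L
(7,2): only reaches (5,2)(W), (4,2)(W), (7,0)(W), (6,1)(W), all W → L
(7,3): only reaches (5,3)(W), (4,3)(W), (7,1)(W), (6,2)(W), all W → L
(7,6): only reaches (5,6)(W), (4,6)(W), (7,4)(W), (7,1)(W), (6,5)(W), all W → L
(7,9): only reaches (5,9)(W), (4,9)(W), (7,7)(W), (7,4)(W), (6,8)(W), all W → L
Every other cell has at least one move into one of the L cells above, so it is W.
L cells per row: a=0: 5, a=1: 4, a=2: 4, a=3: 4, a=4: 3, a=5: 5, a=6: 4, a=7: 4; total 33.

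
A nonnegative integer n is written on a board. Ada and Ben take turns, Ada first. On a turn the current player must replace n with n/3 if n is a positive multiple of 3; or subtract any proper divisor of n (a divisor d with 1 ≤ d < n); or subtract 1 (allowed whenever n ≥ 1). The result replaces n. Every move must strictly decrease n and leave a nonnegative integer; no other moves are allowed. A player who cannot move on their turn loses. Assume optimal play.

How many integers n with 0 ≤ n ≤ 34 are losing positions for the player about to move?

Label each position W (a win for the player to move) or L (a loss). A position with no legal move is L; any other position is W exactly when some move reaches an L, and L when every move reaches a W.
n=0: no move → L
n=1: →0(L), so W
n=2: →1(W) only, which is W, so L
n=3: →2(L), so W
n=4: →2(L), so W
n=5: →4(W) only, which is W, so L
n=6: →2(L), so W
n=7: →6(W) only, which is W, so L
n=8: →7(L), so W
n=9: →3(W), 6(W), 8(W) — all W, so L
n=10: →5(L), so W
n=11: →10(W) only, which is W, so L
n=12: →9(L), so W
n=13: →12(W) only, which is W, so L
n=14: →7(L), so W
n=15: →5(L), so W
n=16: →8(W), 12(W), 14(W), 15(W) — all W, so L
n=17: →16(L), so W
n=18: →9(L), so W
n=19: →18(W) only, which is W, so L
n=20: →16(L), so W
n=21: →7(L), so W
n=22: →11(L), so W
n=23: →22(W) only, which is W, so L
n=24: →16(L), so W
n=25: →20(W), 24(W) — all W, so L
n=26: →13(L), so W
n=27: →9(L), so W
n=28: →14(W), 21(W), 24(W), 26(W), 27(W) — all W, so L
n=29: →28(L), so W
n=30: →25(L), so W
n=31: →30(W) only, which is W, so L
n=32: →16(L), so W
n=33: →11(L), so W
n=34: →17(W), 32(W), 33(W) — all W, so L
L entries with 0 ≤ n ≤ 34: n = 0, 2, 5, 7, 9, 11, 13, 16, 19, 23, 25, 28, 31, 34; that makes 14.

14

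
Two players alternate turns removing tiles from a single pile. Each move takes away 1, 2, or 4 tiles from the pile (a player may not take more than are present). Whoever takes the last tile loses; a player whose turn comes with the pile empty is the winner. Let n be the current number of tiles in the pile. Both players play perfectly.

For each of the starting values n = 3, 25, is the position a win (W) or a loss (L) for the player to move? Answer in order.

Use the standard recursion: the mover wins at a terminal position; elsewhere, the mover wins exactly when some move hands the opponent an L position.
n=0: no move; the opponent has just taken the last tile and therefore loses → W
n=1: →0(W) only, which is W, so L
n=2: →1(L), so W
n=3: →1(L), so W
n=4: →3(W), 2(W), 0(W) — all W, so L
n=5: →4(L), so W
n=6: →4(L), so W
n=7: →6(W), 5(W), 3(W) — all W, so L
n=8: →7(L), so W
n=9: →7(L), so W
n=10: →9(W), 8(W), 6(W) — all W, so L
n=11: →10(L), so W
n=12: →10(L), so W
n=13: →12(W), 11(W), 9(W) — all W, so L
n=14: →13(L), so W
n=15: →13(L), so W
n=16: →15(W), 14(W), 12(W) — all W, so L
n=17: →16(L), so W
n=18: →16(L), so W
n=19: →18(W), 17(W), 15(W) — all W, so L
n=20: →19(L), so W
n=21: →19(L), so W
n=22: →21(W), 20(W), 18(W) — all W, so L
n=23: →22(L), so W
n=24: →22(L), so W
n=25: →24(W), 23(W), 21(W) — all W, so L

3: W, 25: L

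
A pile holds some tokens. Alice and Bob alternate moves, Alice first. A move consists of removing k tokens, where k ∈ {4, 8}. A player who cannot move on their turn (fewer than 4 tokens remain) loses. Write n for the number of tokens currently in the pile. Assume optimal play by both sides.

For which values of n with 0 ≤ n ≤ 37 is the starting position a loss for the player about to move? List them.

Positions with no move are L. A position that does have a move is losing for the player to move precisely when every available move leads to a winning position for the opponent. Fill in the labels:
n=0: no move → L
n=1: no move → L
n=2: no move → L
n=3: no move → L
n=4: W (go to 0, an L position)
n=5: W (go to 1, an L position)
n=6: W (go to 2, an L position)
n=7: W (go to 3, an L position)
n=8: W (go to 0, an L position)
n=9: W (go to 1, an L position)
n=10: W (go to 2, an L position)
n=11: W (go to 3, an L position)
n=12: L (options 8(W), 4(W) are all W)
n=13: L (options 9(W), 5(W) are all W)
n=14: L (options 10(W), 6(W) are all W)
n=15: L (options 11(W), 7(W) are all W)
n=16: W (go to 12, an L position)
n=17: W (go to 13, an L position)
n=18: W (go to 14, an L position)
n=19: W (go to 15, an L position)
n=20: W (go to 12, an L position)
n=21: W (go to 13, an L position)
n=22: W (go to 14, an L position)
n=23: W (go to 15, an L position)
n=24: L (options 20(W), 16(W) are all W)
n=25: L (options 21(W), 17(W) are all W)
n=26: L (options 22(W), 18(W) are all W)
n=27: L (options 23(W), 19(W) are all W)
n=28: W (go to 24, an L position)
n=29: W (go to 25, an L position)
n=30: W (go to 26, an L position)
n=31: W (go to 27, an L position)
n=32: W (go to 24, an L position)
n=33: W (go to 25, an L position)
n=34: W (go to 26, an L position)
n=35: W (go to 27, an L position)
n=36: L (options 32(W), 28(W) are all W)
n=37: L (options 33(W), 29(W) are all W)
The losing starting values of n are exactly the entries labelled L in this table (14 of them).

0, 1, 2, 3, 12, 13, 14, 15, 24, 25, 26, 27, 36, 37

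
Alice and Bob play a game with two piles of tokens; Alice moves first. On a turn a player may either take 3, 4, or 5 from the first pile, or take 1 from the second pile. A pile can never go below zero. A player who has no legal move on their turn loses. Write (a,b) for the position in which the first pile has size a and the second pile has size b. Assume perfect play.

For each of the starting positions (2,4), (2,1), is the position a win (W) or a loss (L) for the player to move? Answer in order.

Compute win/loss labels from the base case upward. A position with no move is L. Any other position is W if it can reach an L in one move, else L.
No move ever increases a pile, so every position that can arise here has a ≤ 2 and b ≤ 4; it is enough to label the cells with 0 ≤ a ≤ 2 and 0 ≤ b ≤ 4.
Every move lowers a or b (never raises either), so fill the grid row by row in increasing a, and left to right within a row: each cell's successors are then already labelled.
      b=0  b=1  b=2  b=3  b=4
a=0:    L    W    L    W    L
a=1:    L    W    L    W    L
a=2:    L    W    L    W    L
Cells with no legal move (terminal, hence L): (0,0), (1,0), (2,0).
The remaining L cells, each justified by listing all of its moves:
(0,2): the only move is to (0,1)(W), a W ⇒ L
(0,4): the only move is to (0,3)(W), a W ⇒ L
(1,2): the only move is to (1,1)(W), a W ⇒ L
(1,4): the only move is to (1,3)(W), a W ⇒ L
(2,2): the only move is to (2,1)(W), a W ⇒ L
(2,4): the only move is to (2,3)(W), a W ⇒ L
Every other cell has at least one move into one of the L cells above, so it is W.
(2,4): one of the L cells justified above, so L
(2,1): the move to (2,0) reaches an L cell, so W

(2,4): L, (2,1): W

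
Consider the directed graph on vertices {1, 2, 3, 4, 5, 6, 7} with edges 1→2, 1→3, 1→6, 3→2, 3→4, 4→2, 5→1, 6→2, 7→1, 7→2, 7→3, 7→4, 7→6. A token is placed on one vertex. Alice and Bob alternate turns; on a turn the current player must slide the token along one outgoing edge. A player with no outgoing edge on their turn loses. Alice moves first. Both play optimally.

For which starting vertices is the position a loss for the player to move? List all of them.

Work bottom-up. With no move the player to move loses. Otherwise the position is W if at least one move leads to an L position for the opponent, and L if every move leads to a W.
Every edge goes from a vertex to one that appears earlier in the order 2, 4, 3, 6, 1, 7, 5, so processing vertices in that order labels each vertex after all of its successors.
2: no outgoing edge → L
4: →2(L), so W
3: →2(L), so W
6: →2(L), so W
1: →2(L), so W
7: →2(L), so W
5: →1(W) only, which is W, so L
Reading off the rows marked L gives the requested list; there are 2 such vertices.

2, 5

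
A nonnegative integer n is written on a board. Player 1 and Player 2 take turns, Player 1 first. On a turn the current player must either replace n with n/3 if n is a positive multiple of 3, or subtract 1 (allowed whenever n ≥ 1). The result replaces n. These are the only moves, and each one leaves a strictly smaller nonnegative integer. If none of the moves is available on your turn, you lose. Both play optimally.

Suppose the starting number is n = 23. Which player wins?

Label each position W (a win for the player to move) or L (a loss). A position with no legal move is L; any other position is W exactly when some move reaches an L, and L when every move reaches a W.
n=0: no move → L
n=1: W (go to 0, an L position)
n=2: L (sole option 1(W) is W)
n=3: W (go to 2, an L position)
n=4: L (sole option 3(W) is W)
n=5: W (go to 4, an L position)
n=6: W (go to 2, an L position)
n=7: L (sole option 6(W) is W)
n=8: W (go to 7, an L position)
n=9: L (options 3(W), 8(W) are all W)
n=10: W (go to 9, an L position)
n=11: L (sole option 10(W) is W)
n=12: W (go to 4, an L position)
n=13: L (sole option 12(W) is W)
n=14: W (go to 13, an L position)
n=15: L (options 5(W), 14(W) are all W)
n=16: W (go to 15, an L position)
n=17: L (sole option 16(W) is W)
n=18: W (go to 17, an L position)
n=19: L (sole option 18(W) is W)
n=20: W (go to 19, an L position)
n=21: W (go to 7, an L position)
n=22: L (sole option 21(W) is W)
n=23: W (go to 22, an L position)
The starting position 23 is W: Player 1 should move to 22, handing over an L position.

Player 1 wins.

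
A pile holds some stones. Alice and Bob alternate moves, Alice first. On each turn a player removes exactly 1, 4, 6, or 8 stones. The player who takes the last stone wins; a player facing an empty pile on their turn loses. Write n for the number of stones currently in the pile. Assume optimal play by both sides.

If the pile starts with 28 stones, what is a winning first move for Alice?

Remove 4, leaving 24.

Use the standard recursion: the mover loses at a terminal position; elsewhere, the mover wins exactly when some move hands the opponent an L position.
n=0: no move → L
n=1: reaches L-position 0 → W
n=2: only reaches 1(W), which is W → L
n=3: reaches L-position 2 → W
n=4: reaches L-position 0 → W
n=5: only reaches 4(W), 1(W), all W → L
n=6: reaches L-position 5 → W
n=7: only reaches 6(W), 3(W), 1(W), all W → L
n=8: reaches L-position 7 → W
n=9: reaches L-position 5 → W
n=10: reaches L-position 2 → W
n=11: reaches L-position 7 → W
n=12: only reaches 11(W), 8(W), 6(W), 4(W), all W → L
n=13: reaches L-position 12 → W
n=14: only reaches 13(W), 10(W), 8(W), 6(W), all W → L
n=15: reaches L-position 14 → W
n=16: reaches L-position 12 → W
n=17: only reaches 16(W), 13(W), 11(W), 9(W), all W → L
n=18: reaches L-position 17 → W
n=19: only reaches 18(W), 15(W), 13(W), 11(W), all W → L
n=20: reaches L-position 19 → W
n=21: reaches L-position 17 → W
n=22: reaches L-position 14 → W
n=23: reaches L-position 19 → W
n=24: only reaches 23(W), 20(W), 18(W), 16(W), all W → L
n=25: reaches L-position 24 → W
n=26: only reaches 25(W), 22(W), 20(W), 18(W), all W → L
n=27: reaches L-position 26 → W
n=28: reaches L-position 24 → W
From 28, the L positions reachable in one move are: 24.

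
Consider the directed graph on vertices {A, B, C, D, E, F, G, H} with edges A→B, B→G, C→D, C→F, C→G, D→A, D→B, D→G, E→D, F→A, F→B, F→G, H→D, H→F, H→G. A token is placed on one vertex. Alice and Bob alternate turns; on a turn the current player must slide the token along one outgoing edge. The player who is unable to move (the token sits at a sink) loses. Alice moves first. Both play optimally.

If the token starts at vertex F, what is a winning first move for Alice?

Positions with no move are L. A position that does have a move is losing for the player to move precisely when every available move leads to a winning position for the opponent. Fill in the labels:
Every edge goes from a vertex to one that appears earlier in the order G, B, A, D, F, C, E, H, so processing vertices in that order labels each vertex after all of its successors.
G: no outgoing edge → L
B: can move to G, which is L ⇒ W
A: the only move is to B(W), a W ⇒ L
D: can move to A, which is L ⇒ W
F: can move to A, which is L ⇒ W
C: can move to G, which is L ⇒ W
E: the only move is to D(W), a W ⇒ L
H: can move to G, which is L ⇒ W
From F, the L positions reachable in one move are: A, G. Any move reaching one of these is winning.

Move to A.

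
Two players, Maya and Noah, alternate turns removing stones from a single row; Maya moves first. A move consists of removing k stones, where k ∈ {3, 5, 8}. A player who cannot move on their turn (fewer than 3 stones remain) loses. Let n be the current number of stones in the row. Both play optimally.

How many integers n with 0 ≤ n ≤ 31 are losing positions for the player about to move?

Work bottom-up. With no move the player to move loses. Otherwise the position is W if at least one move leads to an L position for the opponent, and L if every move leads to a W.
n=0: no move → L
n=1: no move → L
n=2: no move → L
n=3: can move to 0, which is L ⇒ W
n=4: can move to 1, which is L ⇒ W
n=5: can move to 2, which is L ⇒ W
n=6: can move to 1, which is L ⇒ W
n=7: can move to 2, which is L ⇒ W
n=8: can move to 0, which is L ⇒ W
n=9: can move to 1, which is L ⇒ W
n=10: can move to 2, which is L ⇒ W
n=11: moves to 8(W), 6(W), 3(W); every one is W ⇒ L
n=12: moves to 9(W), 7(W), 4(W); every one is W ⇒ L
n=13: moves to 10(W), 8(W), 5(W); every one is W ⇒ L
n=14: can move to 11, which is L ⇒ W
n=15: can move to 12, which is L ⇒ W
n=16: can move to 13, which is L ⇒ W
n=17: can move to 12, which is L ⇒ W
n=18: can move to 13, which is L ⇒ W
n=19: can move to 11, which is L ⇒ W
n=20: can move to 12, which is L ⇒ W
n=21: can move to 13, which is L ⇒ W
n=22: moves to 19(W), 17(W), 14(W); every one is W ⇒ L
n=23: moves to 20(W), 18(W), 15(W); every one is W ⇒ L
n=24: moves to 21(W), 19(W), 16(W); every one is W ⇒ L
n=25: can move to 22, which is L ⇒ W
n=26: can move to 23, which is L ⇒ W
n=27: can move to 24, which is L ⇒ W
n=28: can move to 23, which is L ⇒ W
n=29: can move to 24, which is L ⇒ W
n=30: can move to 22, which is L ⇒ W
n=31: can move to 23, which is L ⇒ W
L entries with 0 ≤ n ≤ 31: n = 0, 1, 2, 11, 12, 13, 22, 23, 24; that makes 9.

9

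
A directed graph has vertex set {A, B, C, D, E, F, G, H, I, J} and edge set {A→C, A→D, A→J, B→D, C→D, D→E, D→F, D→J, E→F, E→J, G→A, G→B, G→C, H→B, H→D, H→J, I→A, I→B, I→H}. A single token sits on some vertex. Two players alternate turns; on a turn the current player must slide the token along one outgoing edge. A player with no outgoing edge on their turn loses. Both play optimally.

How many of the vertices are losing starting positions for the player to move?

4

Positions with no move are L. A position that does have a move is losing for the player to move precisely when every available move leads to a winning position for the opponent. Fill in the labels:
Every edge goes from a vertex to one that appears earlier in the order F, J, E, D, C, A, B, H, I, G, so processing vertices in that order labels each vertex after all of its successors.
F: no outgoing edge → L
J: no outgoing edge → L
E: reaches L-position J → W
D: reaches L-position J → W
C: only reaches D(W), which is W → L
A: reaches L-position C → W
B: only reaches D(W), which is W → L
H: reaches L-position B → W
I: reaches L-position B → W
G: reaches L-position B → W
The L vertices are B, C, F, J; that is 4 in all.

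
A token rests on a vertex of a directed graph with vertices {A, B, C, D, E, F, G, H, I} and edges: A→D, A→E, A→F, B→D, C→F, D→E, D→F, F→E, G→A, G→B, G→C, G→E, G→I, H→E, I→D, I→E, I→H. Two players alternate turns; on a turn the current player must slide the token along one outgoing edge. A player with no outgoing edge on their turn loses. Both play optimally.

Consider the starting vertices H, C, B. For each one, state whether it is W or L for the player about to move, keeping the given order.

H: W, C: L, B: L

Work bottom-up. With no move the player to move loses. Otherwise the position is W if at least one move leads to an L position for the opponent, and L if every move leads to a W.
Every edge goes from a vertex to one that appears earlier in the order E, F, D, A, C, B, H, I, G, so processing vertices in that order labels each vertex after all of its successors.
E: no outgoing edge → L
F: can move to E, which is L ⇒ W
D: can move to E, which is L ⇒ W
A: can move to E, which is L ⇒ W
C: the only move is to F(W), a W ⇒ L
B: the only move is to D(W), a W ⇒ L
H: can move to E, which is L ⇒ W
I: can move to E, which is L ⇒ W
G: can move to B, which is L ⇒ W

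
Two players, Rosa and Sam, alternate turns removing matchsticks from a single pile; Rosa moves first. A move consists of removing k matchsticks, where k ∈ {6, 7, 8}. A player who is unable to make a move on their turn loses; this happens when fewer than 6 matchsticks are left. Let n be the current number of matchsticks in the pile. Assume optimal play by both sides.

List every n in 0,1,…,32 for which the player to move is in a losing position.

0, 1, 2, 3, 4, 5, 14, 15, 16, 17, 18, 19, 28, 29, 30, 31, 32

Use the standard recursion: the mover loses at a terminal position; elsewhere, the mover wins exactly when some move hands the opponent an L position.
n=0: no move → L
n=1: no move → L
n=2: no move → L
n=3: no move → L
n=4: no move → L
n=5: no move → L
n=6: can move to 0, which is L ⇒ W
n=7: can move to 1, which is L ⇒ W
n=8: can move to 2, which is L ⇒ W
n=9: can move to 3, which is L ⇒ W
n=10: can move to 4, which is L ⇒ W
n=11: can move to 5, which is L ⇒ W
n=12: can move to 5, which is L ⇒ W
n=13: can move to 5, which is L ⇒ W
n=14: moves to 8(W), 7(W), 6(W); every one is W ⇒ L
n=15: moves to 9(W), 8(W), 7(W); every one is W ⇒ L
n=16: moves to 10(W), 9(W), 8(W); every one is W ⇒ L
n=17: moves to 11(W), 10(W), 9(W); every one is W ⇒ L
n=18: moves to 12(W), 11(W), 10(W); every one is W ⇒ L
n=19: moves to 13(W), 12(W), 11(W); every one is W ⇒ L
n=20: can move to 14, which is L ⇒ W
n=21: can move to 15, which is L ⇒ W
n=22: can move to 16, which is L ⇒ W
n=23: can move to 17, which is L ⇒ W
n=24: can move to 18, which is L ⇒ W
n=25: can move to 19, which is L ⇒ W
n=26: can move to 19, which is L ⇒ W
n=27: can move to 19, which is L ⇒ W
n=28: moves to 22(W), 21(W), 20(W); every one is W ⇒ L
n=29: moves to 23(W), 22(W), 21(W); every one is W ⇒ L
n=30: moves to 24(W), 23(W), 22(W); every one is W ⇒ L
n=31: moves to 25(W), 24(W), 23(W); every one is W ⇒ L
n=32: moves to 26(W), 25(W), 24(W); every one is W ⇒ L
The losing starting values of n are exactly the entries labelled L in this table (17 of them).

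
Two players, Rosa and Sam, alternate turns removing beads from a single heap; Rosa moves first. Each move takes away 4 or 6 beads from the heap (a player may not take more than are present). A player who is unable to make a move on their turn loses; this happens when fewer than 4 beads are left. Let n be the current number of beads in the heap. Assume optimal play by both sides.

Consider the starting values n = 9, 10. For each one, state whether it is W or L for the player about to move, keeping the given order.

Compute win/loss labels from the base case upward. A position with no move is L. Any other position is W if it can reach an L in one move, else L.
n=0: no move → L
n=1: no move → L
n=2: no move → L
n=3: no move → L
n=4: can move to 0, which is L ⇒ W
n=5: can move to 1, which is L ⇒ W
n=6: can move to 2, which is L ⇒ W
n=7: can move to 3, which is L ⇒ W
n=8: can move to 2, which is L ⇒ W
n=9: can move to 3, which is L ⇒ W
n=10: moves to 6(W), 4(W); every one is W ⇒ L

9: W, 10: L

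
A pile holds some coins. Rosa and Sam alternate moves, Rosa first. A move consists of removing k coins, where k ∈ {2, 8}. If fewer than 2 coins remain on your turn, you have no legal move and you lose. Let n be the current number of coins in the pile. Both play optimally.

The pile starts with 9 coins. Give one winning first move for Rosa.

Label each position W (a win for the player to move) or L (a loss). A position with no legal move is L; any other position is W exactly when some move reaches an L, and L when every move reaches a W.
n=0: no move → L
n=1: no move → L
n=2: reaches L-position 0 → W
n=3: reaches L-position 1 → W
n=4: only reaches 2(W), which is W → L
n=5: only reaches 3(W), which is W → L
n=6: reaches L-position 4 → W
n=7: reaches L-position 5 → W
n=8: reaches L-position 0 → W
n=9: reaches L-position 1 → W
From 9, the L positions reachable in one move are: 1.

Remove 8, leaving 1.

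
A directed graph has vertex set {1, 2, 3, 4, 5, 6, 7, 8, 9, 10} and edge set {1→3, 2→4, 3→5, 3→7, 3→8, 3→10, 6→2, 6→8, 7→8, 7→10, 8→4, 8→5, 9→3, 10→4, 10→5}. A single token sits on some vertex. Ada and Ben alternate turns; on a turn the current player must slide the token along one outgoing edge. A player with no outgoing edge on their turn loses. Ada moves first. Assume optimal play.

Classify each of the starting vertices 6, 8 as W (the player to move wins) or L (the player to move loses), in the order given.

6: L, 8: W

Work bottom-up. With no move the player to move loses. Otherwise the position is W if at least one move leads to an L position for the opponent, and L if every move leads to a W.
Every edge goes from a vertex to one that appears earlier in the order 5, 4, 8, 10, 7, 2, 3, 1, 9, 6, so processing vertices in that order labels each vertex after all of its successors.
5: no outgoing edge → L
4: no outgoing edge → L
8: can move to 4, which is L ⇒ W
10: can move to 4, which is L ⇒ W
7: moves to 10(W), 8(W); every one is W ⇒ L
2: can move to 4, which is L ⇒ W
3: can move to 7, which is L ⇒ W
1: the only move is to 3(W), a W ⇒ L
9: the only move is to 3(W), a W ⇒ L
6: moves to 2(W), 8(W); every one is W ⇒ L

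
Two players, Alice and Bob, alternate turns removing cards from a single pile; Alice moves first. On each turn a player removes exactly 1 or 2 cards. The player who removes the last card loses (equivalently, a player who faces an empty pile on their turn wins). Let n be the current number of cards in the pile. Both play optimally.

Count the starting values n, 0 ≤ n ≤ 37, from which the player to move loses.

13

Use the standard recursion: the mover wins at a terminal position; elsewhere, the mover wins exactly when some move hands the opponent an L position.
n=0: no move; the opponent has just taken the last card and therefore loses → W
n=1: only reaches 0(W), which is W → L
n=2: reaches L-position 1 → W
n=3: reaches L-position 1 → W
n=4: only reaches 3(W), 2(W), all W → L
n=5: reaches L-position 4 → W
n=6: reaches L-position 4 → W
n=7: only reaches 6(W), 5(W), all W → L
n=8: reaches L-position 7 → W
n=9: reaches L-position 7 → W
n=10: only reaches 9(W), 8(W), all W → L
n=11: reaches L-position 10 → W
n=12: reaches L-position 10 → W
n=13: only reaches 12(W), 11(W), all W → L
n=14: reaches L-position 13 → W
n=15: reaches L-position 13 → W
n=16: only reaches 15(W), 14(W), all W → L
n=17: reaches L-position 16 → W
n=18: reaches L-position 16 → W
n=19: only reaches 18(W), 17(W), all W → L
n=20: reaches L-position 19 → W
n=21: reaches L-position 19 → W
n=22: only reaches 21(W), 20(W), all W → L
n=23: reaches L-position 22 → W
n=24: reaches L-position 22 → W
n=25: only reaches 24(W), 23(W), all W → L
n=26: reaches L-position 25 → W
n=27: reaches L-position 25 → W
n=28: only reaches 27(W), 26(W), all W → L
n=29: reaches L-position 28 → W
n=30: reaches L-position 28 → W
n=31: only reaches 30(W), 29(W), all W → L
n=32: reaches L-position 31 → W
n=33: reaches L-position 31 → W
n=34: only reaches 33(W), 32(W), all W → L
n=35: reaches L-position 34 → W
n=36: reaches L-position 34 → W
n=37: only reaches 36(W), 35(W), all W → L
L entries with 0 ≤ n ≤ 37: n = 1, 4, 7, 10, 13, 16, 19, 22, 25, 28, 31, 34, 37; that makes 13.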